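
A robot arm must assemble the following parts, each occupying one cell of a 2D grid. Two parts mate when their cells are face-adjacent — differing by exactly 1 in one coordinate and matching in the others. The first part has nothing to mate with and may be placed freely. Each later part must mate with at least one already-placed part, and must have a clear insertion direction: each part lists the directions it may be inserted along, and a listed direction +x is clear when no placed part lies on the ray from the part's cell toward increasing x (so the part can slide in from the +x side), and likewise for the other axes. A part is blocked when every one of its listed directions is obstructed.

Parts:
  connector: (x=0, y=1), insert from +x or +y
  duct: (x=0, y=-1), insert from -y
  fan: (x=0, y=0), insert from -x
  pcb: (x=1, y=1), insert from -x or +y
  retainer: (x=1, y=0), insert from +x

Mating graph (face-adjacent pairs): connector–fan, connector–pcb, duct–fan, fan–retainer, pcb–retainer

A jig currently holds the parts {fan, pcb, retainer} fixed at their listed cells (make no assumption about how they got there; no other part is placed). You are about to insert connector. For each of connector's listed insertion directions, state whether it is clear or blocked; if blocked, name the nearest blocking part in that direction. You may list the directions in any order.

+x: blocked by pcb; +y: clear

+x: nearest on ray is pcb@(1, 1) ⇒ blocked
+y: ray from connector(0, 1) has no placed part ⇒ clear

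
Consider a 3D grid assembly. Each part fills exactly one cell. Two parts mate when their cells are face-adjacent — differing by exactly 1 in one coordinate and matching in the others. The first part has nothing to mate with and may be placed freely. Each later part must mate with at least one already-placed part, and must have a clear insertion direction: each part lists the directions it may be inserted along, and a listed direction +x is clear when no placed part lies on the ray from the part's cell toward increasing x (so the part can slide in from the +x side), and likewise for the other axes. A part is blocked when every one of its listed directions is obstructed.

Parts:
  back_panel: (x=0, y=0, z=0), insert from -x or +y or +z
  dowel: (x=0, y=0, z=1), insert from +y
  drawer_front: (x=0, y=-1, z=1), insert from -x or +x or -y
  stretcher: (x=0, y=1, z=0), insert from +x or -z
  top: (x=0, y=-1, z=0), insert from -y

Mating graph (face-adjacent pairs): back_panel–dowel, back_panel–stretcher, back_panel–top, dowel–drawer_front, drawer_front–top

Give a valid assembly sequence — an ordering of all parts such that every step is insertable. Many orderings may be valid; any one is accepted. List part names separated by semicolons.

1. back_panel@(0, 0, 0) [-x clear] — {back_panel}
2. top@(0, -1, 0) [-y clear] — {back_panel, top}
3. dowel@(0, 0, 1) [+y clear] — {back_panel, dowel, top}
4. stretcher@(0, 1, 0) [+x clear] — {back_panel, dowel, stretcher, top}
5. drawer_front@(0, -1, 1) [-x clear] — {back_panel, dowel, drawer_front, stretcher, top}

back_panel; top; dowel; stretcher; drawer_front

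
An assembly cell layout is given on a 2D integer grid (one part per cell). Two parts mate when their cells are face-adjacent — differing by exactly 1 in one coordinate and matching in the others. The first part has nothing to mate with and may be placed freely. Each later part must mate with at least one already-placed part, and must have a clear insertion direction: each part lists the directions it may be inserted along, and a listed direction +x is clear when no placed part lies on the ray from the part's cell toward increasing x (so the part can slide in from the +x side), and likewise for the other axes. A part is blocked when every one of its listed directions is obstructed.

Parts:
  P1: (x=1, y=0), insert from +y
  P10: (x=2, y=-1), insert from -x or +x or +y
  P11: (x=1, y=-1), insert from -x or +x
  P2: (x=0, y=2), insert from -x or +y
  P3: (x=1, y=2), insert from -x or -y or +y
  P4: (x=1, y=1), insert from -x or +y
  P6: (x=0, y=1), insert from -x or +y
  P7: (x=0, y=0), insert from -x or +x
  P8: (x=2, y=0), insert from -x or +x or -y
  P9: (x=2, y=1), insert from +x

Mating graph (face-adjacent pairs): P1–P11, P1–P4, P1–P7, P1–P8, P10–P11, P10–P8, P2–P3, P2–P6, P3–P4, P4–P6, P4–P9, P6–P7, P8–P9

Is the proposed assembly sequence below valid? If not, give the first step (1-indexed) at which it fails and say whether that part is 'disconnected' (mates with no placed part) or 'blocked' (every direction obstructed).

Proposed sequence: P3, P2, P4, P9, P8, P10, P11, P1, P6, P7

1. P3@(1, 2) [-x clear] — {P3}
2. P2@(0, 2) [-x clear] — {P2, P3}
3. P4@(1, 1) [-x clear] — {P2, P3, P4}
4. P9@(2, 1) [+x clear] — {P2, P3, P4, P9}
5. P8@(2, 0) [-x clear] — {P2, P3, P4, P8, P9}
6. P10@(2, -1) [-x clear] — {P10, P2, P3, P4, P8, P9}
7. P11@(1, -1) [-x clear] — {P10, P11, P2, P3, P4, P8, P9}
8. P1@(1, 0) — +y all obstructed ⇒ blocked

Invalid at step 8 (blocked)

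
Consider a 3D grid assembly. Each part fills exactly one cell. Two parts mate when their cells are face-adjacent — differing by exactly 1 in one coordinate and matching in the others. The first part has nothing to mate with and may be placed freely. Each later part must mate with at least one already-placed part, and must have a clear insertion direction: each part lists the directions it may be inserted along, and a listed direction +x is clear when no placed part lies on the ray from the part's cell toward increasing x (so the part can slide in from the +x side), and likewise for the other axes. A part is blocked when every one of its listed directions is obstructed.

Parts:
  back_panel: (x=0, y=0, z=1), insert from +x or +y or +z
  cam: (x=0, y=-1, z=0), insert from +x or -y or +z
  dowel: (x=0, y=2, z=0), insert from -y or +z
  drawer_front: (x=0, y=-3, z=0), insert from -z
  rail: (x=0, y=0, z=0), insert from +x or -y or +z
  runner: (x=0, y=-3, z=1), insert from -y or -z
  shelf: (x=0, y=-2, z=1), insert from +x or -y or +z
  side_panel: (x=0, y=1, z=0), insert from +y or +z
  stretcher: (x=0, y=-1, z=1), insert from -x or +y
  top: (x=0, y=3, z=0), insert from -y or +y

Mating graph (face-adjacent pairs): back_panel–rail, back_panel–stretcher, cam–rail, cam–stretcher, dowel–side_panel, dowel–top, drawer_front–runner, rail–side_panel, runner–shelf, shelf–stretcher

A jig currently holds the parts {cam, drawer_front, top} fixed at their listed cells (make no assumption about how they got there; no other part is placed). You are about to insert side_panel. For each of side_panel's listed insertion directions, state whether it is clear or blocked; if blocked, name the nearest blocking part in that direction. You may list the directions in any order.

+y: blocked by top; +z: clear

+y: nearest on ray is top@(0, 3, 0) ⇒ blocked
+z: ray from side_panel(0, 1, 0) has no placed part ⇒ clear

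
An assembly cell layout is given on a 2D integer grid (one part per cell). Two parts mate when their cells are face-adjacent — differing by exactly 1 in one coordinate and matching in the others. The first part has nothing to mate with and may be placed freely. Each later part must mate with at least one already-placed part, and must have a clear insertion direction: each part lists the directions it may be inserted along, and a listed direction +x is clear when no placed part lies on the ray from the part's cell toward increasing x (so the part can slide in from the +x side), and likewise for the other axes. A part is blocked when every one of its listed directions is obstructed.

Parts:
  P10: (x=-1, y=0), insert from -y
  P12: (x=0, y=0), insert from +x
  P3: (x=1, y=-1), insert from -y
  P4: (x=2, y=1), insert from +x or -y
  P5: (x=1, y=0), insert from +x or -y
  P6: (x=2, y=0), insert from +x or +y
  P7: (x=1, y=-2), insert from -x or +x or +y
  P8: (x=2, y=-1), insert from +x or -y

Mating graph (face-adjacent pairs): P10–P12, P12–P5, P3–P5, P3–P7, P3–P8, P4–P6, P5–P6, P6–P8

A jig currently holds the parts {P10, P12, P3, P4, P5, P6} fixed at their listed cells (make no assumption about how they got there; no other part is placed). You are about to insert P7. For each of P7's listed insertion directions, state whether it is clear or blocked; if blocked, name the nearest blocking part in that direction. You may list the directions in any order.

-x: ray from P7(1, -2) has no placed part ⇒ clear
+x: ray from P7(1, -2) has no placed part ⇒ clear
+y: nearest on ray is P3@(1, -1) ⇒ blocked

+x: clear; +y: blocked by P3; -x: clear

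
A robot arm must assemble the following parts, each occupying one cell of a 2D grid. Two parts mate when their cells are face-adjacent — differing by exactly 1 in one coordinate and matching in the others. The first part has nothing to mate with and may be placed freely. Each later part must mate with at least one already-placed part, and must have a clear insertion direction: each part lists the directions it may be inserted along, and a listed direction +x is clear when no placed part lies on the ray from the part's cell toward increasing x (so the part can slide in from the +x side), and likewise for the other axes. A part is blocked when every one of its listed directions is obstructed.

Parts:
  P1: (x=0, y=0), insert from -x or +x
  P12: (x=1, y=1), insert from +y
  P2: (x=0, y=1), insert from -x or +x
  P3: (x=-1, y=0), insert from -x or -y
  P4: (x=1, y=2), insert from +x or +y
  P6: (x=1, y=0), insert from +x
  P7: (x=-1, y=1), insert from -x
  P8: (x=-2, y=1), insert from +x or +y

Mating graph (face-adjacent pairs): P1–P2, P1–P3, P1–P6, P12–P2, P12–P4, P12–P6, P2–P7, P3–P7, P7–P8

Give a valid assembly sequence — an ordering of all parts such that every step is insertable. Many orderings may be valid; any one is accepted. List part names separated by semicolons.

1. P3@(-1, 0) [-x clear] — {P3}
2. P1@(0, 0) [+x clear] — {P1, P3}
3. P7@(-1, 1) [-x clear] — {P1, P3, P7}
4. P6@(1, 0) [+x clear] — {P1, P3, P6, P7}
5. P2@(0, 1) [+x clear] — {P1, P2, P3, P6, P7}
6. P12@(1, 1) [+y clear] — {P1, P12, P2, P3, P6, P7}
7. P8@(-2, 1) [+y clear] — {P1, P12, P2, P3, P6, P7, P8}
8. P4@(1, 2) [+x clear] — {P1, P12, P2, P3, P4, P6, P7, P8}

P3; P1; P7; P6; P2; P12; P8; P4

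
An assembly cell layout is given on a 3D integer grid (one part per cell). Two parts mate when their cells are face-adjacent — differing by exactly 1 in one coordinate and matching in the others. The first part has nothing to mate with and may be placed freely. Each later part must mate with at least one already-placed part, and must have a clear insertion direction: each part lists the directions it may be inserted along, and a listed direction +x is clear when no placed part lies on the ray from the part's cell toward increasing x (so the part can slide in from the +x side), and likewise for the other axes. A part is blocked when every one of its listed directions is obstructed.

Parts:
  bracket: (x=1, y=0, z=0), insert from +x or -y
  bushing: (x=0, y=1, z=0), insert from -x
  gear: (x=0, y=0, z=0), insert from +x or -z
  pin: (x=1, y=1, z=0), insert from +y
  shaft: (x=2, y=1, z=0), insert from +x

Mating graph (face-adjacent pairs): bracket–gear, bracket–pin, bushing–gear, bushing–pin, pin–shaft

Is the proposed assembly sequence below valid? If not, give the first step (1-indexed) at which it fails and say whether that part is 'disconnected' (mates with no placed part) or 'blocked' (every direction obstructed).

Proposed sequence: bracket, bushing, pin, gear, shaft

1. bracket@(1, 0, 0) [+x clear] — {bracket}
2. bushing@(0, 1, 0) — no placed neighbour ⇒ disconnected

Invalid at step 2 (disconnected)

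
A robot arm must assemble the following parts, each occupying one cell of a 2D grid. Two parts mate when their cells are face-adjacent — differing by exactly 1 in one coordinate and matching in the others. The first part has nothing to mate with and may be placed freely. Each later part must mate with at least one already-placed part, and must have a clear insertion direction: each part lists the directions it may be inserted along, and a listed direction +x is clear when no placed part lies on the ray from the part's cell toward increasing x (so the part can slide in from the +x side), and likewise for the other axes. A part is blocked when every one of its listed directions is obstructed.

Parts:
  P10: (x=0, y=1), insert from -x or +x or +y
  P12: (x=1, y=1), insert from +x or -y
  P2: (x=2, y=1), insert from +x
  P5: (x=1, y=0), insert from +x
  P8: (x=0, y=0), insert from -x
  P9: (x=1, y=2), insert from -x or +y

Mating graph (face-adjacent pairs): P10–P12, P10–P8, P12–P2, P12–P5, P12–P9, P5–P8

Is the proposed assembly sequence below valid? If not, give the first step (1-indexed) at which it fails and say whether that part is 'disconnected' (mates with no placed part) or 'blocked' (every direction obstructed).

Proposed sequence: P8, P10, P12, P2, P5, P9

Valid

1. P8@(0, 0) [-x clear] — {P8}
2. P10@(0, 1) [-x clear] — {P10, P8}
3. P12@(1, 1) [+x clear] — {P10, P12, P8}
4. P2@(2, 1) [+x clear] — {P10, P12, P2, P8}
5. P5@(1, 0) [+x clear] — {P10, P12, P2, P5, P8}
6. P9@(1, 2) [-x clear] — {P10, P12, P2, P5, P8, P9}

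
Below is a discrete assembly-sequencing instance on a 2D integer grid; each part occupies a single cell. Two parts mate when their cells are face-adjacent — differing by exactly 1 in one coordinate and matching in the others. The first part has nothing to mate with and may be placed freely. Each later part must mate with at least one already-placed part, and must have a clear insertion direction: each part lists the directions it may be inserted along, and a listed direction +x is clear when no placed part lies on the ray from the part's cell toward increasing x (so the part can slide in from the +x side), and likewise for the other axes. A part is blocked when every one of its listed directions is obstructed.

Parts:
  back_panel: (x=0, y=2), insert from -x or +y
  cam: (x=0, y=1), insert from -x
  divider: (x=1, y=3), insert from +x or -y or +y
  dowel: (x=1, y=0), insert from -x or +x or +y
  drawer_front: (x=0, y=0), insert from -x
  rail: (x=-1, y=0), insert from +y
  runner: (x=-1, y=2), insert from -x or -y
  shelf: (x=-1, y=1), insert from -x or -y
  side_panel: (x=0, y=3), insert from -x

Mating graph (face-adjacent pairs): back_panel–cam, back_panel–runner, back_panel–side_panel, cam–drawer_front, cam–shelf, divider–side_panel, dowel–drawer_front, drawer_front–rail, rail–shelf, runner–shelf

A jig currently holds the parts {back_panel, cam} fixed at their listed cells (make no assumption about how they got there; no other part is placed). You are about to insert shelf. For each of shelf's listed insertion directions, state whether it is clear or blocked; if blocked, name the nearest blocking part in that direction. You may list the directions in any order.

-x: clear; -y: clear

-x: ray from shelf(-1, 1) has no placed part ⇒ clear
-y: ray from shelf(-1, 1) has no placed part ⇒ clear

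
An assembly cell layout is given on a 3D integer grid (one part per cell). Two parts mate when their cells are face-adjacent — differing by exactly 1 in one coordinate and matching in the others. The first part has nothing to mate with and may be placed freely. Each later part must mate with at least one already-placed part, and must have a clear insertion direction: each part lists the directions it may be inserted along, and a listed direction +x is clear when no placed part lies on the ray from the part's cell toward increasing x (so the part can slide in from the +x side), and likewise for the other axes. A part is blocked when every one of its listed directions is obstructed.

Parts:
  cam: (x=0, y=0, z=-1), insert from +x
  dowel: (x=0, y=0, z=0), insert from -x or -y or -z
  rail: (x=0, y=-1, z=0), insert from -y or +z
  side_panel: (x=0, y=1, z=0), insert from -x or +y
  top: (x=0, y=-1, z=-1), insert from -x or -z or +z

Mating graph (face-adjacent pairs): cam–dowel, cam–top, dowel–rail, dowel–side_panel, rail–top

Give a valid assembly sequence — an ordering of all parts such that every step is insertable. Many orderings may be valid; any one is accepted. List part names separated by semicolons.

1. cam@(0, 0, -1) [+x clear] — {cam}
2. dowel@(0, 0, 0) [-x clear] — {cam, dowel}
3. top@(0, -1, -1) [-x clear] — {cam, dowel, top}
4. side_panel@(0, 1, 0) [-x clear] — {cam, dowel, side_panel, top}
5. rail@(0, -1, 0) [-y clear] — {cam, dowel, rail, side_panel, top}

cam; dowel; top; side_panel; rail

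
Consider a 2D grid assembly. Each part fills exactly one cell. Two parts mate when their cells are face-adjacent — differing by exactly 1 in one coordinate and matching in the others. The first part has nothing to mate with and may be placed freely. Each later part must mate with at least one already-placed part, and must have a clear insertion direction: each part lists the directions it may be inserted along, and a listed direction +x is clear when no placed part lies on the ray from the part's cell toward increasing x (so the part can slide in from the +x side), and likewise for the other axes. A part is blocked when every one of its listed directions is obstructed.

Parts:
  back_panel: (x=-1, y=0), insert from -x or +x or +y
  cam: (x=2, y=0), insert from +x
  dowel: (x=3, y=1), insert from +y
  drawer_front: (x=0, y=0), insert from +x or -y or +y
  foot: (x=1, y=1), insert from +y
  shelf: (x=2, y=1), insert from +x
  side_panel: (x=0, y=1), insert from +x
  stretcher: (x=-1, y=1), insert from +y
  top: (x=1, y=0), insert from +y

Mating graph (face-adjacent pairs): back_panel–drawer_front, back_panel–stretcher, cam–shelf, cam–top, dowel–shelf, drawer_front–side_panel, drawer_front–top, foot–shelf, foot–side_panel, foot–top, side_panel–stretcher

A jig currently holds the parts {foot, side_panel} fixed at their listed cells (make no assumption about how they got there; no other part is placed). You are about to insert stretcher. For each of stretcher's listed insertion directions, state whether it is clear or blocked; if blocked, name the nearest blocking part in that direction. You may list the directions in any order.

+y: clear

+y: ray from stretcher(-1, 1) has no placed part ⇒ clear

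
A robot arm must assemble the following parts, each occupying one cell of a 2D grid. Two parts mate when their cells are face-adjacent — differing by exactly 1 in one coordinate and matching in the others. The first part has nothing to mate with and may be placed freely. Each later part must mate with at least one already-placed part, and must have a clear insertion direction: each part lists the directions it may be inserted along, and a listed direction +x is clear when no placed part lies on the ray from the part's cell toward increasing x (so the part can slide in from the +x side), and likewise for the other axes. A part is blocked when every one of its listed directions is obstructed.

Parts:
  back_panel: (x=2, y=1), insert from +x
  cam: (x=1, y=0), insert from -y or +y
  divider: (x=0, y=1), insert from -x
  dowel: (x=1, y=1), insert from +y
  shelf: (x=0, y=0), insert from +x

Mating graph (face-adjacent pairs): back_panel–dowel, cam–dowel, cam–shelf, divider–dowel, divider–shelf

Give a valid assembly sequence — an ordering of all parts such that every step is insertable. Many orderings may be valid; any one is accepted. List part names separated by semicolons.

1. divider@(0, 1) [-x clear] — {divider}
2. dowel@(1, 1) [+y clear] — {divider, dowel}
3. back_panel@(2, 1) [+x clear] — {back_panel, divider, dowel}
4. shelf@(0, 0) [+x clear] — {back_panel, divider, dowel, shelf}
5. cam@(1, 0) [-y clear] — {back_panel, cam, divider, dowel, shelf}

divider; dowel; back_panel; shelf; cam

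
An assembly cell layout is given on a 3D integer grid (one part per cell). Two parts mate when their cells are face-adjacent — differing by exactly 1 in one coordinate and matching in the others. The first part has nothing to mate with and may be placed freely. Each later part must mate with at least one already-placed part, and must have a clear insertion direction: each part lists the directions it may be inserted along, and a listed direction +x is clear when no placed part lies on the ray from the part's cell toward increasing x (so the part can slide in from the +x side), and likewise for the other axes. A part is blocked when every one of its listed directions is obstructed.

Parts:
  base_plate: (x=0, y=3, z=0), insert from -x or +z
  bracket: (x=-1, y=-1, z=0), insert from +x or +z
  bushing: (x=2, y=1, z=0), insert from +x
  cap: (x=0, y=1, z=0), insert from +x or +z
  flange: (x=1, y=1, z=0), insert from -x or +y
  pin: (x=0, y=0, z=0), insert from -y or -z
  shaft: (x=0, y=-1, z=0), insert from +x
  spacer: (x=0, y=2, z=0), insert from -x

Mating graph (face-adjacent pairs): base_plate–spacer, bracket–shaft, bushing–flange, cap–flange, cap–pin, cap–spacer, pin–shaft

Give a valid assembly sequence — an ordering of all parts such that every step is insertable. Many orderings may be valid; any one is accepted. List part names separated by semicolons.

spacer; base_plate; cap; flange; bushing; pin; shaft; bracket

1. spacer@(0, 2, 0) [-x clear] — {spacer}
2. base_plate@(0, 3, 0) [-x clear] — {base_plate, spacer}
3. cap@(0, 1, 0) [+x clear] — {base_plate, cap, spacer}
4. flange@(1, 1, 0) [+y clear] — {base_plate, cap, flange, spacer}
5. bushing@(2, 1, 0) [+x clear] — {base_plate, bushing, cap, flange, spacer}
6. pin@(0, 0, 0) [-y clear] — {base_plate, bushing, cap, flange, pin, spacer}
7. shaft@(0, -1, 0) [+x clear] — {base_plate, bushing, cap, flange, pin, shaft, spacer}
8. bracket@(-1, -1, 0) [+z clear] — {base_plate, bracket, bushing, cap, flange, pin, shaft, spacer}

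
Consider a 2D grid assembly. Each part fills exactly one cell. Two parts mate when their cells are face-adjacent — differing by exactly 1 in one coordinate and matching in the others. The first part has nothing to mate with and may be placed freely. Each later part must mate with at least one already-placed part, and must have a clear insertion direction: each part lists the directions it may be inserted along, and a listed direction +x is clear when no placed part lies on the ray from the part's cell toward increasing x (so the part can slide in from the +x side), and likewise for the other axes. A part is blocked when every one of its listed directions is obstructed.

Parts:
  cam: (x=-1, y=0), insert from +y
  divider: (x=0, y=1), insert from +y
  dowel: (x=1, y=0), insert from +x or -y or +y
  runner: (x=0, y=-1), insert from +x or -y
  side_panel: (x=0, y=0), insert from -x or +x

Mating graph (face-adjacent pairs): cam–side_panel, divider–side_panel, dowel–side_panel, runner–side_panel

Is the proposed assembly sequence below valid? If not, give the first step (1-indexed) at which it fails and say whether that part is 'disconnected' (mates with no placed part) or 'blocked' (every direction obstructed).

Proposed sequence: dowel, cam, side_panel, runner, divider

Invalid at step 2 (disconnected)

1. dowel@(1, 0) [+x clear] — {dowel}
2. cam@(-1, 0) — no placed neighbour ⇒ disconnected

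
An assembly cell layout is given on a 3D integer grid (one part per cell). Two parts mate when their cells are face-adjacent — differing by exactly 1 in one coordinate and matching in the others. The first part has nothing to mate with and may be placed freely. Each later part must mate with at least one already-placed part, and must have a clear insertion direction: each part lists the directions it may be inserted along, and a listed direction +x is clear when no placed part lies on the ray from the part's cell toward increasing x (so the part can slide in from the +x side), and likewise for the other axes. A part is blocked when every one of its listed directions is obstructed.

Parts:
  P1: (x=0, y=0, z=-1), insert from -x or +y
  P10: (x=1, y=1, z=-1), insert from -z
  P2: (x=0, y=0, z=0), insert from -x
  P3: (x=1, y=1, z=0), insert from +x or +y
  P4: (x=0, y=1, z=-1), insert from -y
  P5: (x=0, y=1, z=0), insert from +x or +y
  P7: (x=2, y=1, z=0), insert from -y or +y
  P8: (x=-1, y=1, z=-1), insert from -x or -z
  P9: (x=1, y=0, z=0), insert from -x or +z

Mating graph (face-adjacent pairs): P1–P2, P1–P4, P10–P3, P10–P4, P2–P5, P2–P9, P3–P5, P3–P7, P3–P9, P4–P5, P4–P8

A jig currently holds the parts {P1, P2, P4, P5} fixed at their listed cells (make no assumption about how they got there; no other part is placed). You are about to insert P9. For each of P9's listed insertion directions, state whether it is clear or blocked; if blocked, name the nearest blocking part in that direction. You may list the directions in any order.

-x: nearest on ray is P2@(0, 0, 0) ⇒ blocked
+z: ray from P9(1, 0, 0) has no placed part ⇒ clear

+z: clear; -x: blocked by P2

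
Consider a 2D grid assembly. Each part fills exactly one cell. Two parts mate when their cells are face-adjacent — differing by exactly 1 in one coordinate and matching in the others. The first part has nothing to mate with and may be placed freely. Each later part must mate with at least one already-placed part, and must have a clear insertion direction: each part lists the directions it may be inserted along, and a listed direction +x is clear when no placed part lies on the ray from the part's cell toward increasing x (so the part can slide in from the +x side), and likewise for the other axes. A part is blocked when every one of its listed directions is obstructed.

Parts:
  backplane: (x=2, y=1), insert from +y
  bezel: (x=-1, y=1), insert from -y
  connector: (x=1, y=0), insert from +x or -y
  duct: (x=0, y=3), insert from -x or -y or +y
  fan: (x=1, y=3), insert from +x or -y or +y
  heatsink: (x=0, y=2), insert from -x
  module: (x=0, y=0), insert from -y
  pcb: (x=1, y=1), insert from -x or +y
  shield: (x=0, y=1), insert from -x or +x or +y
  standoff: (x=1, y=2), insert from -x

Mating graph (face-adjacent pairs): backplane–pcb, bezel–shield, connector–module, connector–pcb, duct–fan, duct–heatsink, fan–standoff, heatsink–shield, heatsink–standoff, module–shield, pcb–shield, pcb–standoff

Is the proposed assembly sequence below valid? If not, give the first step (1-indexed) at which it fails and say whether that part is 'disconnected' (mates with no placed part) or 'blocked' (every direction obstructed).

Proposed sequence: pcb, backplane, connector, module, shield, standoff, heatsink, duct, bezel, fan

1. pcb@(1, 1) [-x clear] — {pcb}
2. backplane@(2, 1) [+y clear] — {backplane, pcb}
3. connector@(1, 0) [+x clear] — {backplane, connector, pcb}
4. module@(0, 0) [-y clear] — {backplane, connector, module, pcb}
5. shield@(0, 1) [-x clear] — {backplane, connector, module, pcb, shield}
6. standoff@(1, 2) [-x clear] — {backplane, connector, module, pcb, shield, standoff}
7. heatsink@(0, 2) [-x clear] — {backplane, connector, heatsink, module, pcb, shield, standoff}
8. duct@(0, 3) [-x clear] — {backplane, connector, duct, heatsink, module, pcb, shield, standoff}
9. bezel@(-1, 1) [-y clear] — {backplane, bezel, connector, duct, heatsink, module, pcb, shield, standoff}
10. fan@(1, 3) [+x clear] — {backplane, bezel, connector, duct, fan, heatsink, module, pcb, shield, standoff}

Valid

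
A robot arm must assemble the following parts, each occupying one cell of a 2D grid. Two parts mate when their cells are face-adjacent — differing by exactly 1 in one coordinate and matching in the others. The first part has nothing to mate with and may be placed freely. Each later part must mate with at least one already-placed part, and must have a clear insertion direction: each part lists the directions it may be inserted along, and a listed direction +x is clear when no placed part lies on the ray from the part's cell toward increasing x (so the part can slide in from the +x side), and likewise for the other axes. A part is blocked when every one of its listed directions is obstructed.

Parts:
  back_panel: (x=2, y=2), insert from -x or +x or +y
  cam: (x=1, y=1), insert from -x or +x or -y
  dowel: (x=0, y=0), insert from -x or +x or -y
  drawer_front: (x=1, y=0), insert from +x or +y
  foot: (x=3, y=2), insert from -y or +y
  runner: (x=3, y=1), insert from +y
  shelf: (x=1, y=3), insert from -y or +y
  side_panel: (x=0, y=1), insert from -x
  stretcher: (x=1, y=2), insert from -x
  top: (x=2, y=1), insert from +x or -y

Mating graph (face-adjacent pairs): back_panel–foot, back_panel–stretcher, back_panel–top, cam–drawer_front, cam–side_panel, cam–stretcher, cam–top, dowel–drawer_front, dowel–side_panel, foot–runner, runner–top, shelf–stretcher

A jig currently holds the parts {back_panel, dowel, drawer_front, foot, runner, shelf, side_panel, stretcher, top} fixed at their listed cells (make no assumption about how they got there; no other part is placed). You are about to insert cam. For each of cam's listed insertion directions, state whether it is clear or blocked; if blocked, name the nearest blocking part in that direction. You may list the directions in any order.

-x: nearest on ray is side_panel@(0, 1) ⇒ blocked
+x: nearest on ray is top@(2, 1) ⇒ blocked
-y: nearest on ray is drawer_front@(1, 0) ⇒ blocked

+x: blocked by top; -x: blocked by side_panel; -y: blocked by drawer_front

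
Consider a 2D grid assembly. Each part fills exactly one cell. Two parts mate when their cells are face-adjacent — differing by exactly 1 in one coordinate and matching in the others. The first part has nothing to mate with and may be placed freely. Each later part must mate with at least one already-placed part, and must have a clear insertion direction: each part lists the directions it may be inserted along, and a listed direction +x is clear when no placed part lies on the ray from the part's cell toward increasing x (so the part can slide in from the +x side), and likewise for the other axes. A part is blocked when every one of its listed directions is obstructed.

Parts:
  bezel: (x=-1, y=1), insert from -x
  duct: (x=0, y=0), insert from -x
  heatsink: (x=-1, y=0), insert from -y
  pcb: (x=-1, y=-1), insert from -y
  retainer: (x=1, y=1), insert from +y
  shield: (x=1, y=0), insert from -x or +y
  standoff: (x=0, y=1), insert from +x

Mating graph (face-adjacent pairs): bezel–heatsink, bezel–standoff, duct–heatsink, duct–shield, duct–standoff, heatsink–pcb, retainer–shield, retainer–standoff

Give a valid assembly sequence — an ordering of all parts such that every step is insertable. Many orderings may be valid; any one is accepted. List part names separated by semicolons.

duct; standoff; bezel; heatsink; pcb; shield; retainer

1. duct@(0, 0) [-x clear] — {duct}
2. standoff@(0, 1) [+x clear] — {duct, standoff}
3. bezel@(-1, 1) [-x clear] — {bezel, duct, standoff}
4. heatsink@(-1, 0) [-y clear] — {bezel, duct, heatsink, standoff}
5. pcb@(-1, -1) [-y clear] — {bezel, duct, heatsink, pcb, standoff}
6. shield@(1, 0) [+y clear] — {bezel, duct, heatsink, pcb, shield, standoff}
7. retainer@(1, 1) [+y clear] — {bezel, duct, heatsink, pcb, retainer, shield, standoff}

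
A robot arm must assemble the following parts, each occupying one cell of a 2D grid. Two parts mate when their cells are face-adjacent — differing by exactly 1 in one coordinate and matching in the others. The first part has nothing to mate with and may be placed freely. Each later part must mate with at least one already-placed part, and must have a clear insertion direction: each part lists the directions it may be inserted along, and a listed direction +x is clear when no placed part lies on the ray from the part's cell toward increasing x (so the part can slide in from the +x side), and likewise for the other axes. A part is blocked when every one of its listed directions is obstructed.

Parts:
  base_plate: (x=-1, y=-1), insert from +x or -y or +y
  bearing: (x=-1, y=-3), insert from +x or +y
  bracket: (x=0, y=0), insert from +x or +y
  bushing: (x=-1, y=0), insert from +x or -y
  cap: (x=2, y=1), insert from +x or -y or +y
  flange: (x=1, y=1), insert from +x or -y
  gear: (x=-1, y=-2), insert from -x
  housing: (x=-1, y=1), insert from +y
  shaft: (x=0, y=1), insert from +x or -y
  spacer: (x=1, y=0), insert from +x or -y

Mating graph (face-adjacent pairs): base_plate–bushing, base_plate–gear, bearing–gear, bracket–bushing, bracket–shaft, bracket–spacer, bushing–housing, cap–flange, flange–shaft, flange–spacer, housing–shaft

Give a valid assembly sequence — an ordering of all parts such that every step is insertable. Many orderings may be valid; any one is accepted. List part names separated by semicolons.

1. base_plate@(-1, -1) [+x clear] — {base_plate}
2. bushing@(-1, 0) [+x clear] — {base_plate, bushing}
3. housing@(-1, 1) [+y clear] — {base_plate, bushing, housing}
4. bracket@(0, 0) [+x clear] — {base_plate, bracket, bushing, housing}
5. spacer@(1, 0) [+x clear] — {base_plate, bracket, bushing, housing, spacer}
6. shaft@(0, 1) [+x clear] — {base_plate, bracket, bushing, housing, shaft, spacer}
7. flange@(1, 1) [+x clear] — {base_plate, bracket, bushing, flange, housing, shaft, spacer}
8. cap@(2, 1) [+x clear] — {base_plate, bracket, bushing, cap, flange, housing, shaft, spacer}
9. gear@(-1, -2) [-x clear] — {base_plate, bracket, bushing, cap, flange, gear, housing, shaft, spacer}
10. bearing@(-1, -3) [+x clear] — {base_plate, bearing, bracket, bushing, cap, flange, gear, housing, shaft, spacer}

base_plate; bushing; housing; bracket; spacer; shaft; flange; cap; gear; bearing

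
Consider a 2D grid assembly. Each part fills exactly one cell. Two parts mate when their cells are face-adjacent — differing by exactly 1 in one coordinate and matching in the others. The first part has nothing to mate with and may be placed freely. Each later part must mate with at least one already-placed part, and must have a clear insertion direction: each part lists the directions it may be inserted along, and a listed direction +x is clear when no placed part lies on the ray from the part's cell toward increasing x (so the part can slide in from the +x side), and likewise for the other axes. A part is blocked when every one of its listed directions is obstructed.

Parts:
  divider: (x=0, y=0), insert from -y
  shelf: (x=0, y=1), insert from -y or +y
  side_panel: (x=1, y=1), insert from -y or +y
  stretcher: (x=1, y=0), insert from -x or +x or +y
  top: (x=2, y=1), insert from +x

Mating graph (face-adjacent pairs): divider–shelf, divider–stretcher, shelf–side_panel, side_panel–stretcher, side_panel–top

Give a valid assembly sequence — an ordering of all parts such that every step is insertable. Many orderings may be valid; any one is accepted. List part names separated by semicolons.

divider; shelf; side_panel; top; stretcher

1. divider@(0, 0) [-y clear] — {divider}
2. shelf@(0, 1) [+y clear] — {divider, shelf}
3. side_panel@(1, 1) [-y clear] — {divider, shelf, side_panel}
4. top@(2, 1) [+x clear] — {divider, shelf, side_panel, top}
5. stretcher@(1, 0) [+x clear] — {divider, shelf, side_panel, stretcher, top}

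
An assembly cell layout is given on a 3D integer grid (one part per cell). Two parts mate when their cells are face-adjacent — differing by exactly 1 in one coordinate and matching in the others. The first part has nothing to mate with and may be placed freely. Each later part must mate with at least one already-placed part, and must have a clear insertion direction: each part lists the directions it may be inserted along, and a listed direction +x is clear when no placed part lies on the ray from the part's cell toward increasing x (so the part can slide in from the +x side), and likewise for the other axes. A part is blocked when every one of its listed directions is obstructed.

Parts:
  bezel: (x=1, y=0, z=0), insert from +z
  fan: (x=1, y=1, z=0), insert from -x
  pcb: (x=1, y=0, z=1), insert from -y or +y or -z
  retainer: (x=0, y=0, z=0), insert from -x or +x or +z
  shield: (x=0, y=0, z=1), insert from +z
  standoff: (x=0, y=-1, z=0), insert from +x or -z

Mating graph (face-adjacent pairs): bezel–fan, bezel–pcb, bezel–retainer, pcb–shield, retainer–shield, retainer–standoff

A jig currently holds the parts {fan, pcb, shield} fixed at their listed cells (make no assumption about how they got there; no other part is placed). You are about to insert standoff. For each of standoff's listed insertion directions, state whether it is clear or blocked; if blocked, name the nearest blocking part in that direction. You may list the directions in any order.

+x: ray from standoff(0, -1, 0) has no placed part ⇒ clear
-z: ray from standoff(0, -1, 0) has no placed part ⇒ clear

+x: clear; -z: clear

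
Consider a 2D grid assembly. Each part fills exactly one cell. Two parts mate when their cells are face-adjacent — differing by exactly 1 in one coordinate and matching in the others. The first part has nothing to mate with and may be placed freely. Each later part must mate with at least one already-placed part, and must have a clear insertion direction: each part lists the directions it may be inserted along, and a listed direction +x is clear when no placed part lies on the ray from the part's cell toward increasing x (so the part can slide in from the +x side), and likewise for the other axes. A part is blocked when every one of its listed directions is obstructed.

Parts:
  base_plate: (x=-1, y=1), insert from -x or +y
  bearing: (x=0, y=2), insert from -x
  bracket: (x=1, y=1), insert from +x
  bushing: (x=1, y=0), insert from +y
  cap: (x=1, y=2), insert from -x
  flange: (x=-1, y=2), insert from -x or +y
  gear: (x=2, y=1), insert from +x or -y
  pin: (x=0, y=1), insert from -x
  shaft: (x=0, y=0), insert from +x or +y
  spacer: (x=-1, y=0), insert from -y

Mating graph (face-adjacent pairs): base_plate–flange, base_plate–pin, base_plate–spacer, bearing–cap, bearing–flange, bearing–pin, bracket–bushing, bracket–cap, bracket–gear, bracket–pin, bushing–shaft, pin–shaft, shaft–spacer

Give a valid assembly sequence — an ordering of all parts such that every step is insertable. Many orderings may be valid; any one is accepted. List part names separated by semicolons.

1. pin@(0, 1) [-x clear] — {pin}
2. shaft@(0, 0) [+x clear] — {pin, shaft}
3. bushing@(1, 0) [+y clear] — {bushing, pin, shaft}
4. base_plate@(-1, 1) [-x clear] — {base_plate, bushing, pin, shaft}
5. spacer@(-1, 0) [-y clear] — {base_plate, bushing, pin, shaft, spacer}
6. bracket@(1, 1) [+x clear] — {base_plate, bracket, bushing, pin, shaft, spacer}
7. gear@(2, 1) [+x clear] — {base_plate, bracket, bushing, gear, pin, shaft, spacer}
8. cap@(1, 2) [-x clear] — {base_plate, bracket, bushing, cap, gear, pin, shaft, spacer}
9. bearing@(0, 2) [-x clear] — {base_plate, bearing, bracket, bushing, cap, gear, pin, shaft, spacer}
10. flange@(-1, 2) [-x clear] — {base_plate, bearing, bracket, bushing, cap, flange, gear, pin, shaft, spacer}

pin; shaft; bushing; base_plate; spacer; bracket; gear; cap; bearing; flange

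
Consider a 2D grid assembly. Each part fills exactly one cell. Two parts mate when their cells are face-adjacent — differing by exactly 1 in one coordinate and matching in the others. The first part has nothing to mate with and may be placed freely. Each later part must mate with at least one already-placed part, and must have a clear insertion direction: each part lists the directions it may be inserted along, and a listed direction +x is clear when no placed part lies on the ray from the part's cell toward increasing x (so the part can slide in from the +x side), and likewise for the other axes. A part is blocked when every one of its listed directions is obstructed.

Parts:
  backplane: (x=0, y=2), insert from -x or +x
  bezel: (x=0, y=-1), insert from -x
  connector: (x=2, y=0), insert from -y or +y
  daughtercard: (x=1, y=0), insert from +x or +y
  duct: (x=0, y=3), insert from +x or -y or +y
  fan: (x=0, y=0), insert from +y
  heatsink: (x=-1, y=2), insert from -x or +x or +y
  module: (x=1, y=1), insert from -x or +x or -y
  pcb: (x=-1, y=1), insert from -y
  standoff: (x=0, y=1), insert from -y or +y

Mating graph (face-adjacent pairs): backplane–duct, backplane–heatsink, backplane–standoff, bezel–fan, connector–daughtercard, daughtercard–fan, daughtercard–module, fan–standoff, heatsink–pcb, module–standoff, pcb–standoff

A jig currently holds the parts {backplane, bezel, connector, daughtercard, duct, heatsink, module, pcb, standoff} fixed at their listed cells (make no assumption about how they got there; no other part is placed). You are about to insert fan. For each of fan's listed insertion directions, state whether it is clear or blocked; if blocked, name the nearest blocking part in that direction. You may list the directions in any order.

+y: nearest on ray is standoff@(0, 1) ⇒ blocked

+y: blocked by standoff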